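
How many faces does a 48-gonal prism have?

A prism on an n-gon has two n-gon bases and n rectangular sides: V = 2·48 = 96, E = 3·48 = 144, F = 48 + 2 = 50.
Check: V − E + F = 96 − 144 + 50 = 2.

50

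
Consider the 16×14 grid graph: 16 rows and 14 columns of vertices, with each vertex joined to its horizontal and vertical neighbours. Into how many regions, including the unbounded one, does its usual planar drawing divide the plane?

The grid has V = 16·14 = 224 vertices and E = 16·13 + 14·15 = 418 edges.
F = 2 − V + E = 2 − 224 + 418 = 196.

196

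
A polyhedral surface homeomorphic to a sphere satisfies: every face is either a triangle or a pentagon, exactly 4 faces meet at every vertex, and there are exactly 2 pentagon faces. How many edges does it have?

20

Let x be the number of triangles; then F = 2 + x.
Edge–face incidences: 2E = 5·2 + 3·x = 10 + 3x.
Every vertex has degree 4, so 4V = 2E.
Euler: V − E + F = 2 ⇒ (2E)/4 − E + (2 + x) = 2.
Multiply by 8: 2·(2E) − 4·(2E) + 8·(2 + x) = 16, i.e. 16 + 8x − 2·(10 + 3x) = 16.
Collecting terms: 2x − 4 = 16, so 2x = 20, so x = 10.
Then 2E = 10 + 3·10 = 40, so E = 20, V = 2E/4 = 10, F = 2 + 10 = 12.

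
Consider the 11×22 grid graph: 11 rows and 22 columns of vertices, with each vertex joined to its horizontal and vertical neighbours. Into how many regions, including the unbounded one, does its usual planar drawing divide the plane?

211

The grid has V = 11·22 = 242 vertices and E = 11·21 + 22·10 = 451 edges.
F = 2 − V + E = 2 − 242 + 451 = 211.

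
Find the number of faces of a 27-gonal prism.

29

A prism on an n-gon has two n-gon bases and n rectangular sides: V = 2·27 = 54, E = 3·27 = 81, F = 27 + 2 = 29.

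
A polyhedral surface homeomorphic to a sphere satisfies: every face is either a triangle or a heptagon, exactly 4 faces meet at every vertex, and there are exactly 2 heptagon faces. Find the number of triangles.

Let x be the number of triangles; then F = 2 + x.
Edge–face incidences: 2E = 7·2 + 3·x = 14 + 3x.
Every vertex has degree 4, so 4V = 2E.
Euler: V − E + F = 2 ⇒ (2E)/4 − E + (2 + x) = 2.
Multiply by 8: 2·(2E) − 4·(2E) + 8·(2 + x) = 16, i.e. 16 + 8x − 2·(14 + 3x) = 16.
Collecting terms: 2x − 12 = 16, so 2x = 28, so x = 14.
Then 2E = 14 + 3·14 = 56, so E = 28, V = 2E/4 = 14, F = 2 + 14 = 16.

14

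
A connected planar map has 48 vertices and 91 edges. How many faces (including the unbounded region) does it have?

45

Euler's formula for a connected plane graph: V − E + F = 2, so F = 2 − 48 + 91 = 45.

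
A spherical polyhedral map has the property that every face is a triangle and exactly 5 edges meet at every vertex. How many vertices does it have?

Each face has 3 edges and each edge borders two faces, so 2E = 3F.
Each vertex has degree 5, so 5V = 2E and hence V = 3F/5.
Euler: V − E + F = 2 ⇒ (3F/5) − (3F/2) + F = 2.
Multiply by 10: (6 − 15 + 10)F = 20, i.e. 1F = 20.
So F = 20, E = 3·20/2 = 30, V = 3·20/5 = 12.

12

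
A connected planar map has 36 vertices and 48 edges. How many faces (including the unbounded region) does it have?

14

Euler's formula for a connected plane graph: V − E + F = 2, so F = 2 − 36 + 48 = 14.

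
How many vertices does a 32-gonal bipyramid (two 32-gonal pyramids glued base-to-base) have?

34

A bipyramid over an n-gon has 2n triangular faces and n + 2 vertices: V = 32 + 2 = 34, E = 3·32 = 96, F = 2·32 = 64.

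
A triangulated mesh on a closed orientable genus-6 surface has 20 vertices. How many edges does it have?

90

χ = 2 − 2·6 = -10, and every face is a triangle so 3F = 2E.
V − E + F = -10 with E = 3F/2 gives 20 − (3/2 − 1)·F = -10, so F = 60 and E = 90.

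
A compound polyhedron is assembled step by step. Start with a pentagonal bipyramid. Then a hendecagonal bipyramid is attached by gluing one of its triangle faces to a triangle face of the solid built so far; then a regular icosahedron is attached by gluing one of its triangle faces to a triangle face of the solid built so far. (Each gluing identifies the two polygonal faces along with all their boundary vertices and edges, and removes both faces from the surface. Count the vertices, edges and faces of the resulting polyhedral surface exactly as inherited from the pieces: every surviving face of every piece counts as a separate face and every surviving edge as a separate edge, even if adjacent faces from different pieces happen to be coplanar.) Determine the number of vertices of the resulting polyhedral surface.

26

A pentagonal bipyramid: V=7, E=15, F=10.
Attach a hendecagonal bipyramid (V=13, E=33, F=22) along a 3-gon: merge 3 vertices and 3 edges, delete both glued faces → V=17, E=45, F=30.
Attach a regular icosahedron (V=12, E=30, F=20) along a 3-gon: merge 3 vertices and 3 edges, delete both glued faces → V=26, E=72, F=48.
Check: V − E + F = 26 − 72 + 48 = 2.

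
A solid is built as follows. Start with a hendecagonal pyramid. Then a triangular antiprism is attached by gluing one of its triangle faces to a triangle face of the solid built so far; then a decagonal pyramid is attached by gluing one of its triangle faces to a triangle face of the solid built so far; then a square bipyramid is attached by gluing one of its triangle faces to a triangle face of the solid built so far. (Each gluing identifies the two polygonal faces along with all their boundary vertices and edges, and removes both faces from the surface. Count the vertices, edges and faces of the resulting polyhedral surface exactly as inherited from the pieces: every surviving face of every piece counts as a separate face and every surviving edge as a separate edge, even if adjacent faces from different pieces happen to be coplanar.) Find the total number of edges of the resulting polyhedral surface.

A hendecagonal pyramid: V=12, E=22, F=12.
Attach a triangular antiprism (V=6, E=12, F=8) along a 3-gon: merge 3 vertices and 3 edges, delete both glued faces → V=15, E=31, F=18.
Attach a decagonal pyramid (V=11, E=20, F=11) along a 3-gon: merge 3 vertices and 3 edges, delete both glued faces → V=23, E=48, F=27.
Attach a square bipyramid (V=6, E=12, F=8) along a 3-gon: merge 3 vertices and 3 edges, delete both glued faces → V=26, E=57, F=33.
Check: V − E + F = 26 − 57 + 33 = 2.

57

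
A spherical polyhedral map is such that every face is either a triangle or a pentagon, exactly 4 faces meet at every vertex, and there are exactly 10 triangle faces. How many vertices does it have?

10

Let x be the number of pentagons; then F = 10 + x.
Edge–face incidences: 2E = 3·10 + 5·x = 30 + 5x.
Every vertex has degree 4, so 4V = 2E.
Euler: V − E + F = 2 ⇒ (2E)/4 − E + (10 + x) = 2.
Multiply by 8: 2·(2E) − 4·(2E) + 8·(10 + x) = 16, i.e. 80 + 8x − 2·(30 + 5x) = 16.
Collecting terms: −2x + 20 = 16, so −2x = −4, so x = 2.
Then 2E = 30 + 5·2 = 40, so E = 20, V = 2E/4 = 10, F = 10 + 2 = 12.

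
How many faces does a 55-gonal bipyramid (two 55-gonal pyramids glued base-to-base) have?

A bipyramid over an n-gon has 2n triangular faces and n + 2 vertices: V = 55 + 2 = 57, E = 3·55 = 165, F = 2·55 = 110.

110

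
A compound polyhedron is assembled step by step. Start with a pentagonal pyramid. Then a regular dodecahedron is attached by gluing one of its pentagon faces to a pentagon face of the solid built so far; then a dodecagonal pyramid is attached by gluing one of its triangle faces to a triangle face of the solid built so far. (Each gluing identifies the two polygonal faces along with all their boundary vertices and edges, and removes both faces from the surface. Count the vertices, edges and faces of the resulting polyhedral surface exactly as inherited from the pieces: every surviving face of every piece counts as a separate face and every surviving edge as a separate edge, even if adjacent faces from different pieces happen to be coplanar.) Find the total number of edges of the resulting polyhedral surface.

A pentagonal pyramid: V=6, E=10, F=6.
Attach a regular dodecahedron (V=20, E=30, F=12) along a 5-gon: merge 5 vertices and 5 edges, delete both glued faces → V=21, E=35, F=16.
Attach a dodecagonal pyramid (V=13, E=24, F=13) along a 3-gon: merge 3 vertices and 3 edges, delete both glued faces → V=31, E=56, F=27.
Check: V − E + F = 31 − 56 + 27 = 2.

56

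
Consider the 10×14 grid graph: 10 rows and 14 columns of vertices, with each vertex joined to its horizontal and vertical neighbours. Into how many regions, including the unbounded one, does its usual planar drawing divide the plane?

The grid has V = 10·14 = 140 vertices and E = 10·13 + 14·9 = 256 edges.
F = 2 − V + E = 2 − 140 + 256 = 118.

118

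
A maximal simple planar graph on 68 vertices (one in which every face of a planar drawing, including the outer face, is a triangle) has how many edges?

In a plane triangulation 3F = 2E and V − E + F = 2, so E = 3V − 6 = 3·68 − 6 = 198.

198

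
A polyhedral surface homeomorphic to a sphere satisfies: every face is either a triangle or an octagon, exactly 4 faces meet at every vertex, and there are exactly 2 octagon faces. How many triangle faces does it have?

Let x be the number of triangles; then F = 2 + x.
Edge–face incidences: 2E = 8·2 + 3·x = 16 + 3x.
Every vertex has degree 4, so 4V = 2E.
Euler: V − E + F = 2 ⇒ (2E)/4 − E + (2 + x) = 2.
Multiply by 8: 2·(2E) − 4·(2E) + 8·(2 + x) = 16, i.e. 16 + 8x − 2·(16 + 3x) = 16.
Collecting terms: 2x − 16 = 16, so 2x = 32, so x = 16.
Then 2E = 16 + 3·16 = 64, so E = 32, V = 2E/4 = 16, F = 2 + 16 = 18.

16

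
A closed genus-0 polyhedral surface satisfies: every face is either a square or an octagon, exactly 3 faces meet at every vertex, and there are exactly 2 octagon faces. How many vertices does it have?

16

Let x be the number of squares; then F = 2 + x.
Edge–face incidences: 2E = 8·2 + 4·x = 16 + 4x.
Every vertex has degree 3, so 3V = 2E.
Euler: V − E + F = 2 ⇒ (2E)/3 − E + (2 + x) = 2.
Multiply by 6: 2·(2E) − 3·(2E) + 6·(2 + x) = 12, i.e. 12 + 6x − (16 + 4x) = 12.
Collecting terms: 2x − 4 = 12, so 2x = 16, so x = 8.
Then 2E = 16 + 4·8 = 48, so E = 24, V = 2E/3 = 16, F = 2 + 8 = 10.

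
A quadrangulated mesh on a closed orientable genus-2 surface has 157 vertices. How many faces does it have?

χ = 2 − 2·2 = -2, and every face is a square so 4F = 2E.
V − E + F = -2 with E = 4F/2 gives 157 − (4/2 − 1)·F = -2, so F = 159 and E = 318.

159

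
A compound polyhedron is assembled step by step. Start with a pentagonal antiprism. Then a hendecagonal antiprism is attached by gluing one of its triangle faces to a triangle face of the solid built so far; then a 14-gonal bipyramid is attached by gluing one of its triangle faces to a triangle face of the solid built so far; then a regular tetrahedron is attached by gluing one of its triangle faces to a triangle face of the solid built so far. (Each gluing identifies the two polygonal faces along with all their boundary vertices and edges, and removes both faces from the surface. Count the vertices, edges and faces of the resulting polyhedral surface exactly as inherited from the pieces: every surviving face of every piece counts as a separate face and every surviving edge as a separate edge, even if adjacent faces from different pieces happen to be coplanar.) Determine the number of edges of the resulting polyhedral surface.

103

A pentagonal antiprism: V=10, E=20, F=12.
Attach a hendecagonal antiprism (V=22, E=44, F=24) along a 3-gon: merge 3 vertices and 3 edges, delete both glued faces → V=29, E=61, F=34.
Attach a 14-gonal bipyramid (V=16, E=42, F=28) along a 3-gon: merge 3 vertices and 3 edges, delete both glued faces → V=42, E=100, F=60.
Attach a regular tetrahedron (V=4, E=6, F=4) along a 3-gon: merge 3 vertices and 3 edges, delete both glued faces → V=43, E=103, F=62.
Check: V − E + F = 43 − 103 + 62 = 2.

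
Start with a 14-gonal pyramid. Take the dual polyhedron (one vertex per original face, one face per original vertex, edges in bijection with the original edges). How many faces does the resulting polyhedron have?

The base solid has V = 15, E = 28, F = 15.
The dual swaps V and F and preserves E: V′ = F = 15, E′ = E = 28, F′ = V = 15.

15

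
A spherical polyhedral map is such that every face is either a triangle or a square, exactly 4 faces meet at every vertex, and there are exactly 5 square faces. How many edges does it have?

Let x be the number of triangles; then F = 5 + x.
Edge–face incidences: 2E = 4·5 + 3·x = 20 + 3x.
Every vertex has degree 4, so 4V = 2E.
Euler: V − E + F = 2 ⇒ (2E)/4 − E + (5 + x) = 2.
Multiply by 8: 2·(2E) − 4·(2E) + 8·(5 + x) = 16, i.e. 40 + 8x − 2·(20 + 3x) = 16.
Collecting terms: 2x = 16, so x = 8.
Then 2E = 20 + 3·8 = 44, so E = 22, V = 2E/4 = 11, F = 5 + 8 = 13.

22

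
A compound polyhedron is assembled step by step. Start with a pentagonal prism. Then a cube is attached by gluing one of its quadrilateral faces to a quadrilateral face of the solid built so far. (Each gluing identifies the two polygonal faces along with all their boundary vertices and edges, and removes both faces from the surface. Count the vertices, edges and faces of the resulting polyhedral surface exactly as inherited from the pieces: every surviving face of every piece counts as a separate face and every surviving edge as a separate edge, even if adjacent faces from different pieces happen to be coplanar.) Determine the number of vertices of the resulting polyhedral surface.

A pentagonal prism: V=10, E=15, F=7.
Attach a cube (V=8, E=12, F=6) along a 4-gon: merge 4 vertices and 4 edges, delete both glued faces → V=14, E=23, F=11.
Check: V − E + F = 14 − 23 + 11 = 2.

14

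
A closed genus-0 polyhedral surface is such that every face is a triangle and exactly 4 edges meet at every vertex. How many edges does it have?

Each face has 3 edges and each edge borders two faces, so 2E = 3F.
Each vertex has degree 4, so 4V = 2E and hence V = 3F/4.
Euler: V − E + F = 2 ⇒ (3F/4) − (3F/2) + F = 2.
Multiply by 8: (6 − 12 + 8)F = 16, i.e. 2F = 16.
So F = 8, E = 3·8/2 = 12, V = 3·8/4 = 6.

12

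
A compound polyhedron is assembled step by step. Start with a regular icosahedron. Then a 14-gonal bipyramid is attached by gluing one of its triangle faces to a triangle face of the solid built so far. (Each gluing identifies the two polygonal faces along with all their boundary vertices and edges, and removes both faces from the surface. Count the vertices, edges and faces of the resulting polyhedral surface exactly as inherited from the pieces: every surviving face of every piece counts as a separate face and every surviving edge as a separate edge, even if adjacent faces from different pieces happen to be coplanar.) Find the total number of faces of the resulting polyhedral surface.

A regular icosahedron: V=12, E=30, F=20.
Attach a 14-gonal bipyramid (V=16, E=42, F=28) along a 3-gon: merge 3 vertices and 3 edges, delete both glued faces → V=25, E=69, F=46.
Check: V − E + F = 25 − 69 + 46 = 2.

46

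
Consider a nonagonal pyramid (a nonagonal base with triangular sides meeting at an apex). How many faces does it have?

A pyramid on an n-gon base has one n-gon and n triangles: V = 9 + 1 = 10, E = 2·9 = 18, F = 9 + 1 = 10.
Check: V − E + F = 10 − 18 + 10 = 2.

10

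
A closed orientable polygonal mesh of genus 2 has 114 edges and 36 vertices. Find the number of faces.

76

For a closed orientable surface of genus 2, χ = 2 − 2·2 = -2.
F = -2 − V + E = -2 − 36 + 114 = 76.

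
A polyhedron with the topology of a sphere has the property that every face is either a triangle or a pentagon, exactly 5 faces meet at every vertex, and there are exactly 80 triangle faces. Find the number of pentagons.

12

Let x be the number of pentagons; then F = 80 + x.
Edge–face incidences: 2E = 3·80 + 5·x = 240 + 5x.
Every vertex has degree 5, so 5V = 2E.
Euler: V − E + F = 2 ⇒ (2E)/5 − E + (80 + x) = 2.
Multiply by 10: 2·(2E) − 5·(2E) + 10·(80 + x) = 20, i.e. 800 + 10x − 3·(240 + 5x) = 20.
Collecting terms: −5x + 80 = 20, so −5x = −60, so x = 12.
Then 2E = 240 + 5·12 = 300, so E = 150, V = 2E/5 = 60, F = 80 + 12 = 92.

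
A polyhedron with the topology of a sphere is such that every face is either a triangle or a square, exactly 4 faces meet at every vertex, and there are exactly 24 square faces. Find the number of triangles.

Let x be the number of triangles; then F = 24 + x.
Edge–face incidences: 2E = 4·24 + 3·x = 96 + 3x.
Every vertex has degree 4, so 4V = 2E.
Euler: V − E + F = 2 ⇒ (2E)/4 − E + (24 + x) = 2.
Multiply by 8: 2·(2E) − 4·(2E) + 8·(24 + x) = 16, i.e. 192 + 8x − 2·(96 + 3x) = 16.
Collecting terms: 2x = 16, so x = 8.
Then 2E = 96 + 3·8 = 120, so E = 60, V = 2E/4 = 30, F = 24 + 8 = 32.

8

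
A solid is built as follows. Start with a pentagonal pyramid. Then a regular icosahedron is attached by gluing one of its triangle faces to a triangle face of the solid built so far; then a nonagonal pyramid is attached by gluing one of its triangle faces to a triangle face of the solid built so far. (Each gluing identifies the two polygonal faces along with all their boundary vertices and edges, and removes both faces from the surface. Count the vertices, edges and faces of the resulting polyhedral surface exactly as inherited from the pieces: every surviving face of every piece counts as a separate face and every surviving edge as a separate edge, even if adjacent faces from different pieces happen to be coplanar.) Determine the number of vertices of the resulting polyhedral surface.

22

A pentagonal pyramid: V=6, E=10, F=6.
Attach a regular icosahedron (V=12, E=30, F=20) along a 3-gon: merge 3 vertices and 3 edges, delete both glued faces → V=15, E=37, F=24.
Attach a nonagonal pyramid (V=10, E=18, F=10) along a 3-gon: merge 3 vertices and 3 edges, delete both glued faces → V=22, E=52, F=32.
Check: V − E + F = 22 − 52 + 32 = 2.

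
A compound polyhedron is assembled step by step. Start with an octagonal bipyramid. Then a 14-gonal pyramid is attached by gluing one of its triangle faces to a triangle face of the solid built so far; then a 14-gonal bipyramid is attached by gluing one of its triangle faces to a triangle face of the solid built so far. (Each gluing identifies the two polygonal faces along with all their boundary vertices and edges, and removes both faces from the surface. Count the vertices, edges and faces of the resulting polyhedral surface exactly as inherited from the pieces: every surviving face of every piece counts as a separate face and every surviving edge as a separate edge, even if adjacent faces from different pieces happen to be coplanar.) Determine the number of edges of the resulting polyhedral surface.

An octagonal bipyramid: V=10, E=24, F=16.
Attach a 14-gonal pyramid (V=15, E=28, F=15) along a 3-gon: merge 3 vertices and 3 edges, delete both glued faces → V=22, E=49, F=29.
Attach a 14-gonal bipyramid (V=16, E=42, F=28) along a 3-gon: merge 3 vertices and 3 edges, delete both glued faces → V=35, E=88, F=55.
Check: V − E + F = 35 − 88 + 55 = 2.

88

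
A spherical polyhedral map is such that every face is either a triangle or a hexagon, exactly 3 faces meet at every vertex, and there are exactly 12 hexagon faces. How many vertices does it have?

28

Let x be the number of triangles; then F = 12 + x.
Edge–face incidences: 2E = 6·12 + 3·x = 72 + 3x.
Every vertex has degree 3, so 3V = 2E.
Euler: V − E + F = 2 ⇒ (2E)/3 − E + (12 + x) = 2.
Multiply by 6: 2·(2E) − 3·(2E) + 6·(12 + x) = 12, i.e. 72 + 6x − (72 + 3x) = 12.
Collecting terms: 3x = 12, so x = 4.
Then 2E = 72 + 3·4 = 84, so E = 42, V = 2E/3 = 28, F = 12 + 4 = 16.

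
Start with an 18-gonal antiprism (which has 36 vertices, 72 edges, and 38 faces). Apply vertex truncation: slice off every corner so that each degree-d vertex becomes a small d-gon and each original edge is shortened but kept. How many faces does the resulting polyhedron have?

74

Truncation replaces each original edge-end by a new vertex, so V′ = 2E = 144.
Each original edge survives, and each old vertex of degree d contributes d new edges; summing degrees gives Σd = 2E, so E′ = E + 2E = 3E = 216.
Each original face survives and each original vertex becomes one new face: F′ = F + V = 74.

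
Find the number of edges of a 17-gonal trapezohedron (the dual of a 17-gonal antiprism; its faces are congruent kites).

68

The n-trapezohedron (dual of the n-antiprism) has V = 2·17 + 2 = 36, E = 4·17 = 68, F = 2·17 = 34.
Check: V − E + F = 36 − 68 + 34 = 2.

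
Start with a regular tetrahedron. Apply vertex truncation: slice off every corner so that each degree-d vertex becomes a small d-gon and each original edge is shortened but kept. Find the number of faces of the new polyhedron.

8

The base solid has V = 4, E = 6, F = 4.
Truncation replaces each original edge-end by a new vertex, so V′ = 2E = 12.
Each original edge survives, and each old vertex of degree d contributes d new edges; summing degrees gives Σd = 2E, so E′ = E + 2E = 3E = 18.
Each original face survives and each original vertex becomes one new face: F′ = F + V = 8.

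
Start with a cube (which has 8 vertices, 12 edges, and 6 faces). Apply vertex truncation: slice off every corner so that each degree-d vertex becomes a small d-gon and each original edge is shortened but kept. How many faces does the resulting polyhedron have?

14

Truncation replaces each original edge-end by a new vertex, so V′ = 2E = 24.
Each original edge survives, and each old vertex of degree d contributes d new edges; summing degrees gives Σd = 2E, so E′ = E + 2E = 3E = 36.
Each original face survives and each original vertex becomes one new face: F′ = F + V = 14.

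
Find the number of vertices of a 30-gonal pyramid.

A pyramid on an n-gon base has one n-gon and n triangles: V = 30 + 1 = 31, E = 2·30 = 60, F = 30 + 1 = 31.

31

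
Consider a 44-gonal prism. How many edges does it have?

A prism on an n-gon has two n-gon bases and n rectangular sides: V = 2·44 = 88, E = 3·44 = 132, F = 44 + 2 = 46.
Check: V − E + F = 88 − 132 + 46 = 2.

132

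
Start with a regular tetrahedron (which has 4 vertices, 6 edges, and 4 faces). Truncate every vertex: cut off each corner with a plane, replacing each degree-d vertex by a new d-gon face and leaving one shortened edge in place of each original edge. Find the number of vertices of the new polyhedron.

12

Truncation replaces each original edge-end by a new vertex, so V′ = 2E = 12.
Each original edge survives, and each old vertex of degree d contributes d new edges; summing degrees gives Σd = 2E, so E′ = E + 2E = 3E = 18.
Each original face survives and each original vertex becomes one new face: F′ = F + V = 8.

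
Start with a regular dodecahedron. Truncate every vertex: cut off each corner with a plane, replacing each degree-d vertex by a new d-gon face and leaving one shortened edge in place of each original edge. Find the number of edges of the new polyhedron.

90

The base solid has V = 20, E = 30, F = 12.
Truncation replaces each original edge-end by a new vertex, so V′ = 2E = 60.
Each original edge survives, and each old vertex of degree d contributes d new edges; summing degrees gives Σd = 2E, so E′ = E + 2E = 3E = 90.
Each original face survives and each original vertex becomes one new face: F′ = F + V = 32.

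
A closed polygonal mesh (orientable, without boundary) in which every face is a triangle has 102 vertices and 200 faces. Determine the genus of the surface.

0

Every face is a triangle, so 2E = 3·200 = 600, giving E = 300.
χ = V − E + F = 102 − 300 + 200 = 2.
For a closed orientable surface χ = 2 − 2g, so g = (2 − (2))/2 = 0.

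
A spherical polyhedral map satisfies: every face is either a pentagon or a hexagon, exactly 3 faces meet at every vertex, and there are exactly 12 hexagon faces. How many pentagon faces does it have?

Let x be the number of pentagons; then F = 12 + x.
Edge–face incidences: 2E = 6·12 + 5·x = 72 + 5x.
Every vertex has degree 3, so 3V = 2E.
Euler: V − E + F = 2 ⇒ (2E)/3 − E + (12 + x) = 2.
Multiply by 6: 2·(2E) − 3·(2E) + 6·(12 + x) = 12, i.e. 72 + 6x − (72 + 5x) = 12.
Collecting terms: x = 12.
Then 2E = 72 + 5·12 = 132, so E = 66, V = 2E/3 = 44, F = 12 + 12 = 24.

12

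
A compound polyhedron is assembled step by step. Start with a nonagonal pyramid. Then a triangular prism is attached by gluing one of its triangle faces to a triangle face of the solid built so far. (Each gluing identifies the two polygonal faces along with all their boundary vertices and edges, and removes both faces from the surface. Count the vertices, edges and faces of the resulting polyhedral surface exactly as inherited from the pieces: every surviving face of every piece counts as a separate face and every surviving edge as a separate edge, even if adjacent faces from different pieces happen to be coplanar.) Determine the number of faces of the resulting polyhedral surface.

13

A nonagonal pyramid: V=10, E=18, F=10.
Attach a triangular prism (V=6, E=9, F=5) along a 3-gon: merge 3 vertices and 3 edges, delete both glued faces → V=13, E=24, F=13.
Check: V − E + F = 13 − 24 + 13 = 2.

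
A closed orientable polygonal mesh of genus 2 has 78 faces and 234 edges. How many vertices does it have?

154

For a closed orientable surface of genus 2, χ = 2 − 2·2 = -2.
V = -2 + E − F = -2 + 234 − 78 = 154.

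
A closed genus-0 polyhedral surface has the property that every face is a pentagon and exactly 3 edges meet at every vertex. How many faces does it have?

Each face has 5 edges and each edge borders two faces, so 2E = 5F.
Each vertex has degree 3, so 3V = 2E and hence V = 5F/3.
Euler: V − E + F = 2 ⇒ (5F/3) − (5F/2) + F = 2.
Multiply by 6: (10 − 15 + 6)F = 12, i.e. 1F = 12.
So F = 12, E = 5·12/2 = 30, V = 5·12/3 = 20.

12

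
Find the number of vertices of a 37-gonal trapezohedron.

76

The n-trapezohedron (dual of the n-antiprism) has V = 2·37 + 2 = 76, E = 4·37 = 148, F = 2·37 = 74.
Check: V − E + F = 76 − 148 + 74 = 2.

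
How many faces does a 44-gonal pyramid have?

45

A pyramid on an n-gon base has one n-gon and n triangles: V = 44 + 1 = 45, E = 2·44 = 88, F = 44 + 1 = 45.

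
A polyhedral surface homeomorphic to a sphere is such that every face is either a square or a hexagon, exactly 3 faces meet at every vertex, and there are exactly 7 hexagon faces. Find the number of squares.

6

Let x be the number of squares; then F = 7 + x.
Edge–face incidences: 2E = 6·7 + 4·x = 42 + 4x.
Every vertex has degree 3, so 3V = 2E.
Euler: V − E + F = 2 ⇒ (2E)/3 − E + (7 + x) = 2.
Multiply by 6: 2·(2E) − 3·(2E) + 6·(7 + x) = 12, i.e. 42 + 6x − (42 + 4x) = 12.
Collecting terms: 2x = 12, so x = 6.
Then 2E = 42 + 4·6 = 66, so E = 33, V = 2E/3 = 22, F = 7 + 6 = 13.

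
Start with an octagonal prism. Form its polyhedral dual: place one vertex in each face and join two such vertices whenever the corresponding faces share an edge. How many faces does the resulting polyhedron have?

The base solid has V = 16, E = 24, F = 10.
The dual swaps V and F and preserves E: V′ = F = 10, E′ = E = 24, F′ = V = 16.

16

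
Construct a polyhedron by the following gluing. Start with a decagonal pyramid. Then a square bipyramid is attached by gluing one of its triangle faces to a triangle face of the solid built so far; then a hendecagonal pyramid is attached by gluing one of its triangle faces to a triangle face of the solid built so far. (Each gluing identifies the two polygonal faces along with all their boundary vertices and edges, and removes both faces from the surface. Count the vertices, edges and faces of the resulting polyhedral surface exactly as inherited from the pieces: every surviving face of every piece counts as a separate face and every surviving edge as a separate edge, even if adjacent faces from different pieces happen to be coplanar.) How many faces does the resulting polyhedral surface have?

A decagonal pyramid: V=11, E=20, F=11.
Attach a square bipyramid (V=6, E=12, F=8) along a 3-gon: merge 3 vertices and 3 edges, delete both glued faces → V=14, E=29, F=17.
Attach a hendecagonal pyramid (V=12, E=22, F=12) along a 3-gon: merge 3 vertices and 3 edges, delete both glued faces → V=23, E=48, F=27.
Check: V − E + F = 23 − 48 + 27 = 2.

27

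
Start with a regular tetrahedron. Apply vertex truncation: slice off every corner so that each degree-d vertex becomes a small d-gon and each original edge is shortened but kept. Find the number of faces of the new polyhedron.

8

The base solid has V = 4, E = 6, F = 4.
Truncation replaces each original edge-end by a new vertex, so V′ = 2E = 12.
Each original edge survives, and each old vertex of degree d contributes d new edges; summing degrees gives Σd = 2E, so E′ = E + 2E = 3E = 18.
Each original face survives and each original vertex becomes one new face: F′ = F + V = 8.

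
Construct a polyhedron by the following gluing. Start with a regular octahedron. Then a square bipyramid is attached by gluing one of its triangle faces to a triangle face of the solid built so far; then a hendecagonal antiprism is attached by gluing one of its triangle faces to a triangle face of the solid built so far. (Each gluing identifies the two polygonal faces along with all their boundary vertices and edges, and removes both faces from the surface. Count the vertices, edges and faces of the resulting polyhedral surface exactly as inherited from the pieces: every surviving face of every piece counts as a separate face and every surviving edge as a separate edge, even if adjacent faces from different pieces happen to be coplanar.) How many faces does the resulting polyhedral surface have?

A regular octahedron: V=6, E=12, F=8.
Attach a square bipyramid (V=6, E=12, F=8) along a 3-gon: merge 3 vertices and 3 edges, delete both glued faces → V=9, E=21, F=14.
Attach a hendecagonal antiprism (V=22, E=44, F=24) along a 3-gon: merge 3 vertices and 3 edges, delete both glued faces → V=28, E=62, F=36.
Check: V − E + F = 28 − 62 + 36 = 2.

36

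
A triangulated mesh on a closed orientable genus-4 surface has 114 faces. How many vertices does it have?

χ = 2 − 2·4 = -6, and every face is a triangle so 3F = 2E.
E = 3·114/2 = 171. Then V = -6 + E − F = -6 + 171 − 114 = 51.

51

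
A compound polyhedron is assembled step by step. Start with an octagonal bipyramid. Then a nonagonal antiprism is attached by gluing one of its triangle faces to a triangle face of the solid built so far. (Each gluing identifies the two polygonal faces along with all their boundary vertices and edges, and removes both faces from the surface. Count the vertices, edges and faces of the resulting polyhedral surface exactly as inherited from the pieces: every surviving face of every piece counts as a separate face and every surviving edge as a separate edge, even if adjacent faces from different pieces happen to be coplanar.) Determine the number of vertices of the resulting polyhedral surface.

25

An octagonal bipyramid: V=10, E=24, F=16.
Attach a nonagonal antiprism (V=18, E=36, F=20) along a 3-gon: merge 3 vertices and 3 edges, delete both glued faces → V=25, E=57, F=34.
Check: V − E + F = 25 − 57 + 34 = 2.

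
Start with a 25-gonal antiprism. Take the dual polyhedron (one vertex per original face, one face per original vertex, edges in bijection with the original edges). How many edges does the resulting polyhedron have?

The base solid has V = 50, E = 100, F = 52.
The dual swaps V and F and preserves E: V′ = F = 52, E′ = E = 100, F′ = V = 50.

100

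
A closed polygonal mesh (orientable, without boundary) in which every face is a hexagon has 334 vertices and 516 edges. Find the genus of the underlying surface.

6

Every face is a hexagon and each edge borders two faces, so 6F = 2·516, giving F = 172.
χ = V − E + F = 334 − 516 + 172 = -10.
For a closed orientable surface χ = 2 − 2g, so g = (2 − (-10))/2 = 6.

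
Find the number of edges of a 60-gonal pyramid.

120

A pyramid on an n-gon base has one n-gon and n triangles: V = 60 + 1 = 61, E = 2·60 = 120, F = 60 + 1 = 61.
Check: V − E + F = 61 − 120 + 61 = 2.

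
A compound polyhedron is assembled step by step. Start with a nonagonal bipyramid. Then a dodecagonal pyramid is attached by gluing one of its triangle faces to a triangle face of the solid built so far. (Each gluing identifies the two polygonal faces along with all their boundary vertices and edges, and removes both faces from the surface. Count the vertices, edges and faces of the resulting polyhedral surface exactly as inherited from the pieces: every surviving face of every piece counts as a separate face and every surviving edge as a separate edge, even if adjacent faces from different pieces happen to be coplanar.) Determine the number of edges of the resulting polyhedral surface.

48

A nonagonal bipyramid: V=11, E=27, F=18.
Attach a dodecagonal pyramid (V=13, E=24, F=13) along a 3-gon: merge 3 vertices and 3 edges, delete both glued faces → V=21, E=48, F=29.
Check: V − E + F = 21 − 48 + 29 = 2.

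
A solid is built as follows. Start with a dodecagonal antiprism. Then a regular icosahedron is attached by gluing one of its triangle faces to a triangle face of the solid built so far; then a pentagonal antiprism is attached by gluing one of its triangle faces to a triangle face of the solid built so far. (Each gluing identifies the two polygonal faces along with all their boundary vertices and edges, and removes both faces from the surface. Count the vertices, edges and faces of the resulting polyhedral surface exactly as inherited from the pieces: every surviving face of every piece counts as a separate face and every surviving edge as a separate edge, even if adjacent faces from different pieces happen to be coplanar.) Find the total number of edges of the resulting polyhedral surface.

A dodecagonal antiprism: V=24, E=48, F=26.
Attach a regular icosahedron (V=12, E=30, F=20) along a 3-gon: merge 3 vertices and 3 edges, delete both glued faces → V=33, E=75, F=44.
Attach a pentagonal antiprism (V=10, E=20, F=12) along a 3-gon: merge 3 vertices and 3 edges, delete both glued faces → V=40, E=92, F=54.
Check: V − E + F = 40 − 92 + 54 = 2.

92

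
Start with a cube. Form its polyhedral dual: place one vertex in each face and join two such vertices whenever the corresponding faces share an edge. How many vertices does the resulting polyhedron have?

6

The base solid has V = 8, E = 12, F = 6.
The dual swaps V and F and preserves E: V′ = F = 6, E′ = E = 12, F′ = V = 8.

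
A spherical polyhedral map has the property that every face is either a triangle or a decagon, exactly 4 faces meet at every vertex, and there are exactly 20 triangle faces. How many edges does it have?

Let x be the number of decagons; then F = 20 + x.
Edge–face incidences: 2E = 3·20 + 10·x = 60 + 10x.
Every vertex has degree 4, so 4V = 2E.
Euler: V − E + F = 2 ⇒ (2E)/4 − E + (20 + x) = 2.
Multiply by 8: 2·(2E) − 4·(2E) + 8·(20 + x) = 16, i.e. 160 + 8x − 2·(60 + 10x) = 16.
Collecting terms: −12x + 40 = 16, so −12x = −24, so x = 2.
Then 2E = 60 + 10·2 = 80, so E = 40, V = 2E/4 = 20, F = 20 + 2 = 22.

40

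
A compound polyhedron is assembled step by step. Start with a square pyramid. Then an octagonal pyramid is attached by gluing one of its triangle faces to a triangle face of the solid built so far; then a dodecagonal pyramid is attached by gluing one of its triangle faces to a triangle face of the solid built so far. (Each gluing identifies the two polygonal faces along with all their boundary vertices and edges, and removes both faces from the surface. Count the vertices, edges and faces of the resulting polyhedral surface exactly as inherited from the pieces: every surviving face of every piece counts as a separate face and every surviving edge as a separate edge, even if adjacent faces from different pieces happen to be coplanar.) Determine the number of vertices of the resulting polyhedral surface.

A square pyramid: V=5, E=8, F=5.
Attach an octagonal pyramid (V=9, E=16, F=9) along a 3-gon: merge 3 vertices and 3 edges, delete both glued faces → V=11, E=21, F=12.
Attach a dodecagonal pyramid (V=13, E=24, F=13) along a 3-gon: merge 3 vertices and 3 edges, delete both glued faces → V=21, E=42, F=23.
Check: V − E + F = 21 − 42 + 23 = 2.

21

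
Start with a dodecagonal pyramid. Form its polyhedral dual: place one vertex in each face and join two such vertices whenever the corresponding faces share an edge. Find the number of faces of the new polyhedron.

The base solid has V = 13, E = 24, F = 13.
The dual swaps V and F and preserves E: V′ = F = 13, E′ = E = 24, F′ = V = 13.

13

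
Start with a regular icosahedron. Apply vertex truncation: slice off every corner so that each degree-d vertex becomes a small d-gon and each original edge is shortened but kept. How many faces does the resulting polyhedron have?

32

The base solid has V = 12, E = 30, F = 20.
Truncation replaces each original edge-end by a new vertex, so V′ = 2E = 60.
Each original edge survives, and each old vertex of degree d contributes d new edges; summing degrees gives Σd = 2E, so E′ = E + 2E = 3E = 90.
Each original face survives and each original vertex becomes one new face: F′ = F + V = 32.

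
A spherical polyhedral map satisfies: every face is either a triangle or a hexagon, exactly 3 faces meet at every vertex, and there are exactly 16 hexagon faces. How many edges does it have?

54

Let x be the number of triangles; then F = 16 + x.
Edge–face incidences: 2E = 6·16 + 3·x = 96 + 3x.
Every vertex has degree 3, so 3V = 2E.
Euler: V − E + F = 2 ⇒ (2E)/3 − E + (16 + x) = 2.
Multiply by 6: 2·(2E) − 3·(2E) + 6·(16 + x) = 12, i.e. 96 + 6x − (96 + 3x) = 12.
Collecting terms: 3x = 12, so x = 4.
Then 2E = 96 + 3·4 = 108, so E = 54, V = 2E/3 = 36, F = 16 + 4 = 20.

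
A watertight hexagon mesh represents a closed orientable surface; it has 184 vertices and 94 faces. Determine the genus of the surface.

3

Every face is a hexagon, so 2E = 6·94 = 564, giving E = 282.
χ = V − E + F = 184 − 282 + 94 = -4.
For a closed orientable surface χ = 2 − 2g, so g = (2 − (-4))/2 = 3.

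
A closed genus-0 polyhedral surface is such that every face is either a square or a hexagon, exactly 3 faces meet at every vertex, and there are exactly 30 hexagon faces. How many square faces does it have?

Let x be the number of squares; then F = 30 + x.
Edge–face incidences: 2E = 6·30 + 4·x = 180 + 4x.
Every vertex has degree 3, so 3V = 2E.
Euler: V − E + F = 2 ⇒ (2E)/3 − E + (30 + x) = 2.
Multiply by 6: 2·(2E) − 3·(2E) + 6·(30 + x) = 12, i.e. 180 + 6x − (180 + 4x) = 12.
Collecting terms: 2x = 12, so x = 6.
Then 2E = 180 + 4·6 = 204, so E = 102, V = 2E/3 = 68, F = 30 + 6 = 36.

6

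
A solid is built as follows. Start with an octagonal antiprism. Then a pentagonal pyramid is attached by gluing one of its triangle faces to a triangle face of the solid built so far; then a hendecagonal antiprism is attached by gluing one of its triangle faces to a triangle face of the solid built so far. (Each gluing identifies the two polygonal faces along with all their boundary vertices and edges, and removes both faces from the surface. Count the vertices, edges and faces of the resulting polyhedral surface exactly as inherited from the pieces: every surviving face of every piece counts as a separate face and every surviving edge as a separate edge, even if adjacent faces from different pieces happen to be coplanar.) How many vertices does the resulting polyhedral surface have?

An octagonal antiprism: V=16, E=32, F=18.
Attach a pentagonal pyramid (V=6, E=10, F=6) along a 3-gon: merge 3 vertices and 3 edges, delete both glued faces → V=19, E=39, F=22.
Attach a hendecagonal antiprism (V=22, E=44, F=24) along a 3-gon: merge 3 vertices and 3 edges, delete both glued faces → V=38, E=80, F=44.
Check: V − E + F = 38 − 80 + 44 = 2.

38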